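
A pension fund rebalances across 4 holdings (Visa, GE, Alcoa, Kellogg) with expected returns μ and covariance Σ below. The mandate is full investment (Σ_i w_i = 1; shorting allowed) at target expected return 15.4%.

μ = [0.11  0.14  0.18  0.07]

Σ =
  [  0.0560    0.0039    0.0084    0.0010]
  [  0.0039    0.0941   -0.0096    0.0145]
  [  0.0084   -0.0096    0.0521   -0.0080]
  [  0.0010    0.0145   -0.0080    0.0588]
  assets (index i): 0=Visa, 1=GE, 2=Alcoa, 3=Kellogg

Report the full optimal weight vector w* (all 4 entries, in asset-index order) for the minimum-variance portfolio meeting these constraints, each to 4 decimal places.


x=Σ⁻¹μ = [1.2668  1.6203  3.7456  1.2790]
y=Σ⁻¹𝟙 = [13.6686  9.5753  21.4150  17.3267]
a=μᵀx=1.129926  b=𝟙ᵀx=7.911660  c=𝟙ᵀy=61.985628  D=ac−b²=7.444802
λ₁=(c·0.154−b)/D = (61.985628·0.154−7.911660)/7.444802 = 0.219499
λ₂=(a−b·0.154)/D = (1.129926−7.911660·0.154)/7.444802 = -0.011883
w* = 0.219499·x + -0.011883·y:
  w_0 = 0.219499·1.2668 + -0.011883·13.6686 = 0.1156  (Visa)
  w_1 = 0.219499·1.6203 + -0.011883·9.5753 = 0.2419  (GE)
  w_2 = 0.219499·3.7456 + -0.011883·21.4150 = 0.5677  (Alcoa)
  w_3 = 0.219499·1.2790 + -0.011883·17.3267 = 0.0748  (Kellogg)
Σw_i=1.0000  μᵀw=0.1540
σ²=wᵀΣw=λ₁·μ_p+λ₂ = 0.219499·0.154 + -0.011883 = 0.021919 ≈ 0.0219

0.1156  0.2419  0.5677  0.0748


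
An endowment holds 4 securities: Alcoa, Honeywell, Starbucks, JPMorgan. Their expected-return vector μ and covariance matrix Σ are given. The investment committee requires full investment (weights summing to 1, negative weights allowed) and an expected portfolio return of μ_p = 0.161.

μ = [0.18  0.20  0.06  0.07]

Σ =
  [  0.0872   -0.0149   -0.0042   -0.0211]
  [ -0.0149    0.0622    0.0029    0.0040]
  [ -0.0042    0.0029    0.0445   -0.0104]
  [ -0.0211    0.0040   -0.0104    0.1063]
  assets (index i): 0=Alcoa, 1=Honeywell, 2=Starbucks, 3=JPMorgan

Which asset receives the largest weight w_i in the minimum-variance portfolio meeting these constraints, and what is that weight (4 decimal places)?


Honeywell (0.4271)

g=Σ⁻¹μ = [3.1092  3.7975  1.6978  1.2989]
h=Σ⁻¹𝟙 = [19.6025  18.5515  26.6676  15.2093]
a=μᵀg=1.511955  b=𝟙ᵀg=9.903459  c=𝟙ᵀh=80.030913  D=ac−b²=22.924663
λ₁=(c·0.161−b)/D = (80.030913·0.161−9.903459)/22.924663 = 0.130057
λ₂=(a−b·0.161)/D = (1.511955−9.903459·0.161)/22.924663 = -0.003599
w* = 0.130057·g + -0.003599·h:
  w_0 = 0.130057·3.1092 + -0.003599·19.6025 = 0.3338  (Alcoa)
  w_1 = 0.130057·3.7975 + -0.003599·18.5515 = 0.4271  (Honeywell)
  w_2 = 0.130057·1.6978 + -0.003599·26.6676 = 0.1248  (Starbucks)
  w_3 = 0.130057·1.2989 + -0.003599·15.2093 = 0.1142  (JPMorgan)
Σw_i=1.0000  μᵀw=0.1610
σ²=wᵀΣw=λ₁·μ_p+λ₂ = 0.130057·0.161 + -0.003599 = 0.017340 ≈ 0.0173


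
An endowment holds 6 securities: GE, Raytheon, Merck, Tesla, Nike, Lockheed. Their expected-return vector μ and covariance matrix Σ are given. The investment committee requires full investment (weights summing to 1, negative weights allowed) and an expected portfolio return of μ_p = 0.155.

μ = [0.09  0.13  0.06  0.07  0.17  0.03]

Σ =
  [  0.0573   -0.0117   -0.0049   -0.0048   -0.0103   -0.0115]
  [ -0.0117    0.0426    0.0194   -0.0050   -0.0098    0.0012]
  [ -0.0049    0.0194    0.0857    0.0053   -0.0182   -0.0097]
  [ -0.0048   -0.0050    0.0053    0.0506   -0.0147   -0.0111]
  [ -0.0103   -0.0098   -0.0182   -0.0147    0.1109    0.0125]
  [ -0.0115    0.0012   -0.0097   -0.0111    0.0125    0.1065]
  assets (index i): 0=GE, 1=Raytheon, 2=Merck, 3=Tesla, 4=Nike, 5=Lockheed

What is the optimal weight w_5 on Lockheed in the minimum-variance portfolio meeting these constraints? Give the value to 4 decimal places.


-0.1674

p=Σ⁻¹μ = [3.4410  4.8382  0.2471  3.0720  2.6568  0.6296]
q=Σ⁻¹𝟙 = [35.3763  37.3806  9.0096  34.9591  20.0390  14.9007]
a=μᵀp=1.639067  b=𝟙ᵀp=14.884697  c=𝟙ᵀq=151.665192  D=ac−b²=27.035220
λ₁=(c·0.155−b)/D = (151.665192·0.155−14.884697)/27.035220 = 0.318969
λ₂=(a−b·0.155)/D = (1.639067−14.884697·0.155)/27.035220 = -0.024711
w* = 0.318969·p + -0.024711·q:
  w_0 = 0.318969·3.4410 + -0.024711·35.3763 = 0.2234  (GE)
  w_1 = 0.318969·4.8382 + -0.024711·37.3806 = 0.6195  (Raytheon)
  w_2 = 0.318969·0.2471 + -0.024711·9.0096 = -0.1438  (Merck)
  w_3 = 0.318969·3.0720 + -0.024711·34.9591 = 0.1160  (Tesla)
  w_4 = 0.318969·2.6568 + -0.024711·20.0390 = 0.3523  (Nike)
  w_5 = 0.318969·0.6296 + -0.024711·14.9007 = -0.1674  (Lockheed)
Σw_i=1.0000  μᵀw=0.1550
σ²=wᵀΣw=λ₁·μ_p+λ₂ = 0.318969·0.155 + -0.024711 = 0.024729 ≈ 0.0247


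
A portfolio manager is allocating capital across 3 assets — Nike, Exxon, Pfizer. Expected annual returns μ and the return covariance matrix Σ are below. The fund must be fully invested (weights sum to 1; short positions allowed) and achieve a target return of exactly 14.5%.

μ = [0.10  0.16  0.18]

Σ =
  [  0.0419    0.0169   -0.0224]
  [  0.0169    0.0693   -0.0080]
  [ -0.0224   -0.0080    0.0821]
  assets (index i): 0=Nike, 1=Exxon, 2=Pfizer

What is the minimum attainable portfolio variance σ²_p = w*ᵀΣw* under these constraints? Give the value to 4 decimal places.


u=Σ⁻¹μ = [3.4014  1.8605  3.3018]
v=Σ⁻¹𝟙 = [31.7869  9.1889  21.7483]
a=μᵀu=1.232130  b=𝟙ᵀu=8.563605  c=𝟙ᵀv=62.724072  D=ac−b²=3.948871
λ₁=(c·0.145−b)/D = (62.724072·0.145−8.563605)/3.948871 = 0.134567
λ₂=(a−b·0.145)/D = (1.232130−8.563605·0.145)/3.948871 = -0.002429
w* = 0.134567·u + -0.002429·v:
  w_0 = 0.134567·3.4014 + -0.002429·31.7869 = 0.3805  (Nike)
  w_1 = 0.134567·1.8605 + -0.002429·9.1889 = 0.2280  (Exxon)
  w_2 = 0.134567·3.3018 + -0.002429·21.7483 = 0.3915  (Pfizer)
Σw_i=1.0000  μᵀw=0.1450
σ²=wᵀΣw=λ₁·μ_p+λ₂ = 0.134567·0.145 + -0.002429 = 0.017083 ≈ 0.0171

0.0171


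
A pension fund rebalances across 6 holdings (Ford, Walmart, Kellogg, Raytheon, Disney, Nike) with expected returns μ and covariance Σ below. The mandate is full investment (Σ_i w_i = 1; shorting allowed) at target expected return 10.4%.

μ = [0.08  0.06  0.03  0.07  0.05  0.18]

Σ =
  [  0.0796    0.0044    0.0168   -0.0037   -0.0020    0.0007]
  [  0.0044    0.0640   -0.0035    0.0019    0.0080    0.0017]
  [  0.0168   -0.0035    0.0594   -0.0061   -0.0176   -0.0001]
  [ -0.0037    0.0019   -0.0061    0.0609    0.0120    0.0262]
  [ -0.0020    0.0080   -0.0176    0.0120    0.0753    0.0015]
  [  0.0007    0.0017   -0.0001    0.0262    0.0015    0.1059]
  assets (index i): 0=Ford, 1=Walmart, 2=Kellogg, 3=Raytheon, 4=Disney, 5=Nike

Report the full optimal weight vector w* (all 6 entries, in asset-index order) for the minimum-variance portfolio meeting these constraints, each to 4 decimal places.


u=Σ⁻¹μ = [0.8709  0.7738  0.5383  0.4343  0.6304  1.5657]
v=Σ⁻¹𝟙 = [8.2947  13.8199  21.0361  13.2465  14.7245  5.7003]
a=μᵀu=0.475990  b=𝟙ᵀu=4.813382  c=𝟙ᵀv=76.821992  D=ac−b²=13.397824
λ₁=(c·0.104−b)/D = (76.821992·0.104−4.813382)/13.397824 = 0.237061
λ₂=(a−b·0.104)/D = (0.475990−4.813382·0.104)/13.397824 = -0.001836
w* = 0.237061·u + -0.001836·v:
  w_0 = 0.237061·0.8709 + -0.001836·8.2947 = 0.1912  (Ford)
  w_1 = 0.237061·0.7738 + -0.001836·13.8199 = 0.1581  (Walmart)
  w_2 = 0.237061·0.5383 + -0.001836·21.0361 = 0.0890  (Kellogg)
  w_3 = 0.237061·0.4343 + -0.001836·13.2465 = 0.0786  (Raytheon)
  w_4 = 0.237061·0.6304 + -0.001836·14.7245 = 0.1224  (Disney)
  w_5 = 0.237061·1.5657 + -0.001836·5.7003 = 0.3607  (Nike)
Σw_i=1.0000  μᵀw=0.1040
σ²=wᵀΣw=λ₁·μ_p+λ₂ = 0.237061·0.104 + -0.001836 = 0.022818 ≈ 0.0228

0.1912  0.1581  0.0890  0.0786  0.1224  0.3607


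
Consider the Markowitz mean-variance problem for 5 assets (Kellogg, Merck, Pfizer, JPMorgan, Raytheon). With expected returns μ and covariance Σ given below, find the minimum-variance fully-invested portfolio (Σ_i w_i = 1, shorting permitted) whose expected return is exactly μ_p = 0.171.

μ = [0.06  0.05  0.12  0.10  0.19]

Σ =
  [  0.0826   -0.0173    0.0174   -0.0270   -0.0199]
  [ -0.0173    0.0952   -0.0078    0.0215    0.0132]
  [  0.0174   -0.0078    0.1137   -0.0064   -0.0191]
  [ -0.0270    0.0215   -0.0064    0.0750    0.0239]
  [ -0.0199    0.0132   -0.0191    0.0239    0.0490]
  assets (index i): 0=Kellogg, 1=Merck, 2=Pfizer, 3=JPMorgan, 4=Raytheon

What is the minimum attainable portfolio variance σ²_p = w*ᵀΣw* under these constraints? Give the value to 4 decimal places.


0.0246

g=Σ⁻¹μ = [1.7669  0.1868  1.6576  0.4773  4.9581]
h=Σ⁻¹𝟙 = [21.5344  9.2474  11.0475  11.2587  25.4774]
a=μᵀg=1.304035  b=𝟙ᵀg=9.046716  c=𝟙ᵀh=78.565414  D=ac−b²=20.608993
λ₁=(c·0.171−b)/D = (78.565414·0.171−9.046716)/20.608993 = 0.212915
λ₂=(a−b·0.171)/D = (1.304035−9.046716·0.171)/20.608993 = -0.011789
w* = 0.212915·g + -0.011789·h:
  w_0 = 0.212915·1.7669 + -0.011789·21.5344 = 0.1223  (Kellogg)
  w_1 = 0.212915·0.1868 + -0.011789·9.2474 = -0.0692  (Merck)
  w_2 = 0.212915·1.6576 + -0.011789·11.0475 = 0.2227  (Pfizer)
  w_3 = 0.212915·0.4773 + -0.011789·11.2587 = -0.0311  (JPMorgan)
  w_4 = 0.212915·4.9581 + -0.011789·25.4774 = 0.7553  (Raytheon)
Σw_i=1.0000  μᵀw=0.1710
σ²=wᵀΣw=λ₁·μ_p+λ₂ = 0.212915·0.171 + -0.011789 = 0.024620 ≈ 0.0246


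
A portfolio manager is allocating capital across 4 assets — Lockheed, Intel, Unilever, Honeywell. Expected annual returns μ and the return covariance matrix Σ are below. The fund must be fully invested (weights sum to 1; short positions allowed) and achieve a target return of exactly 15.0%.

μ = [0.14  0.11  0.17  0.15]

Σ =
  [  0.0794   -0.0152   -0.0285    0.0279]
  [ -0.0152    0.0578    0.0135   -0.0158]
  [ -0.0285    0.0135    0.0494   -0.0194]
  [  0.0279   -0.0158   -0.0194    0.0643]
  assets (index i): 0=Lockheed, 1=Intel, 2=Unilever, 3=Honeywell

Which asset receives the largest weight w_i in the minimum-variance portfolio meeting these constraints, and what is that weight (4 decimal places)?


x=Σ⁻¹μ = [3.1688  2.2499  5.9533  3.3069]
y=Σ⁻¹𝟙 = [21.6363  20.6662  35.7257  22.0210]
a=μᵀx=2.199212  b=𝟙ᵀx=14.678882  c=𝟙ᵀy=100.049202  D=ac−b²=4.559832
λ₁=(c·0.150−b)/D = (100.049202·0.150−14.678882)/4.559832 = 0.072042
λ₂=(a−b·0.150)/D = (2.199212−14.678882·0.150)/4.559832 = -0.000575
w* = 0.072042·x + -0.000575·y:
  w_0 = 0.072042·3.1688 + -0.000575·21.6363 = 0.2159  (Lockheed)
  w_1 = 0.072042·2.2499 + -0.000575·20.6662 = 0.1502  (Intel)
  w_2 = 0.072042·5.9533 + -0.000575·35.7257 = 0.4084  (Unilever)
  w_3 = 0.072042·3.3069 + -0.000575·22.0210 = 0.2256  (Honeywell)
Σw_i=1.0000  μᵀw=0.1500
σ²=wᵀΣw=λ₁·μ_p+λ₂ = 0.072042·0.150 + -0.000575 = 0.010232 ≈ 0.0102

Unilever (0.4084)


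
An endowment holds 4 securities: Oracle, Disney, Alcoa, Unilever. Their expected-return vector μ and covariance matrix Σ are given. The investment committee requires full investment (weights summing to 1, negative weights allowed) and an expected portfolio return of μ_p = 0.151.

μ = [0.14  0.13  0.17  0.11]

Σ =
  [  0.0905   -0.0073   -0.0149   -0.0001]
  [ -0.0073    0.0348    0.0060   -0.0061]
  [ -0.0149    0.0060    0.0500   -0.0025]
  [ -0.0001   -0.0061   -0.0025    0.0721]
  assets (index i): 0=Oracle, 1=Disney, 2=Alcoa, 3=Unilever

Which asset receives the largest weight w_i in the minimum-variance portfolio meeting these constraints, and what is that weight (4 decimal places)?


Alcoa (0.4953)

x=Σ⁻¹μ = [2.4885  3.9579  3.7664  1.9946]
y=Σ⁻¹𝟙 = [17.2745  31.5657  22.2267  17.3349]
a=μᵀx=1.722602  b=𝟙ᵀx=12.207337  c=𝟙ᵀy=88.401718  D=ac−b²=3.261912
λ₁=(c·0.151−b)/D = (88.401718·0.151−12.207337)/3.261912 = 0.349894
λ₂=(a−b·0.151)/D = (1.722602−12.207337·0.151)/3.261912 = -0.037005
w* = 0.349894·x + -0.037005·y:
  w_0 = 0.349894·2.4885 + -0.037005·17.2745 = 0.2315  (Oracle)
  w_1 = 0.349894·3.9579 + -0.037005·31.5657 = 0.2168  (Disney)
  w_2 = 0.349894·3.7664 + -0.037005·22.2267 = 0.4953  (Alcoa)
  w_3 = 0.349894·1.9946 + -0.037005·17.3349 = 0.0564  (Unilever)
Σw_i=1.0000  μᵀw=0.1510
σ²=wᵀΣw=λ₁·μ_p+λ₂ = 0.349894·0.151 + -0.037005 = 0.015829 ≈ 0.0158


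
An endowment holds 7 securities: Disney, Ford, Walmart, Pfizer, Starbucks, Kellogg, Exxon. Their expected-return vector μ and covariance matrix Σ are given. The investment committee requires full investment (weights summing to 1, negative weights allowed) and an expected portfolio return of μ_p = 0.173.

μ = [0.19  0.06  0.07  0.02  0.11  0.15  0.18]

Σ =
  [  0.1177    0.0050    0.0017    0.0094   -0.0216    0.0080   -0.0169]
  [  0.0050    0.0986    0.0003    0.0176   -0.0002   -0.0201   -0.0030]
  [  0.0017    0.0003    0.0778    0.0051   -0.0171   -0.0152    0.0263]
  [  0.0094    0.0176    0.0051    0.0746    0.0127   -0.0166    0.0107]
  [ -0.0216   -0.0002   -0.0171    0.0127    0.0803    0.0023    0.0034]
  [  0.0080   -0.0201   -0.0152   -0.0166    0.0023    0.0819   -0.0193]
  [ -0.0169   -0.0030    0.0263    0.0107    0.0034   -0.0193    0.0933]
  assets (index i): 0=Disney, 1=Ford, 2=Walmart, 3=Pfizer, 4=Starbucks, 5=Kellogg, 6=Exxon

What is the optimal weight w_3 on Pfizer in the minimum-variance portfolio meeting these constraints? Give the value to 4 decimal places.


u=Σ⁻¹μ = [2.1689  1.1874  0.9498  -0.5083  2.0560  2.5396  2.6013]
v=Σ⁻¹𝟙 = [10.2181  12.7872  15.9098  8.3464  16.2142  21.2103  11.3349]
a=μᵀu=1.614982  b=𝟙ᵀu=10.994668  c=𝟙ᵀv=96.020874  D=ac−b²=34.189295
λ₁=(c·0.173−b)/D = (96.020874·0.173−10.994668)/34.189295 = 0.164290
λ₂=(a−b·0.173)/D = (1.614982−10.994668·0.173)/34.189295 = -0.008397
w* = 0.164290·u + -0.008397·v:
  w_0 = 0.164290·2.1689 + -0.008397·10.2181 = 0.2705  (Disney)
  w_1 = 0.164290·1.1874 + -0.008397·12.7872 = 0.0877  (Ford)
  w_2 = 0.164290·0.9498 + -0.008397·15.9098 = 0.0224  (Walmart)
  w_3 = 0.164290·-0.5083 + -0.008397·8.3464 = -0.1536  (Pfizer)
  w_4 = 0.164290·2.0560 + -0.008397·16.2142 = 0.2016  (Starbucks)
  w_5 = 0.164290·2.5396 + -0.008397·21.2103 = 0.2391  (Kellogg)
  w_6 = 0.164290·2.6013 + -0.008397·11.3349 = 0.3322  (Exxon)
Σw_i=1.0000  μᵀw=0.1730
σ²=wᵀΣw=λ₁·μ_p+λ₂ = 0.164290·0.173 + -0.008397 = 0.020025 ≈ 0.0200

-0.1536


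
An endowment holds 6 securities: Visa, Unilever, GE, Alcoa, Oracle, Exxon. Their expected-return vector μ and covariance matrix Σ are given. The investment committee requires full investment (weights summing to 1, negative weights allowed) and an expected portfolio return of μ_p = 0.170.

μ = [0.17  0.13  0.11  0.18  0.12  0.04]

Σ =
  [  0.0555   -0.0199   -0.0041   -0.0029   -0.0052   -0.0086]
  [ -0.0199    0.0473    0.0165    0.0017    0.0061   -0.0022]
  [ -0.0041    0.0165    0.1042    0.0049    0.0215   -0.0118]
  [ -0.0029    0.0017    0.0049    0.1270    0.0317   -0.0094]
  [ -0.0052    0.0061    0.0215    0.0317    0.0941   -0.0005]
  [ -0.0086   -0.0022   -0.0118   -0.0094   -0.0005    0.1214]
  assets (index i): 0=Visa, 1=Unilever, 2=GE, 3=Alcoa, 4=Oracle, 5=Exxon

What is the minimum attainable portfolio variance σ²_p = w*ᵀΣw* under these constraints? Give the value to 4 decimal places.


0.0213

g=Σ⁻¹μ = [5.0301  4.6224  0.4157  1.3448  0.7104  0.9170]
h=Σ⁻¹𝟙 = [33.0133  32.5913  5.3952  7.2091  6.7426  12.2769]
a=μᵀg=1.865747  b=𝟙ᵀg=13.040416  c=𝟙ᵀh=97.228294  D=ac−b²=11.350979
λ₁=(c·0.170−b)/D = (97.228294·0.170−13.040416)/11.350979 = 0.307321
λ₂=(a−b·0.170)/D = (1.865747−13.040416·0.170)/11.350979 = -0.030933
w* = 0.307321·g + -0.030933·h:
  w_0 = 0.307321·5.0301 + -0.030933·33.0133 = 0.5246  (Visa)
  w_1 = 0.307321·4.6224 + -0.030933·32.5913 = 0.4124  (Unilever)
  w_2 = 0.307321·0.4157 + -0.030933·5.3952 = -0.0391  (GE)
  w_3 = 0.307321·1.3448 + -0.030933·7.2091 = 0.1903  (Alcoa)
  w_4 = 0.307321·0.7104 + -0.030933·6.7426 = 0.0098  (Oracle)
  w_5 = 0.307321·0.9170 + -0.030933·12.2769 = -0.0979  (Exxon)
Σw_i=1.0000  μᵀw=0.1700
σ²=wᵀΣw=λ₁·μ_p+λ₂ = 0.307321·0.170 + -0.030933 = 0.021311 ≈ 0.0213


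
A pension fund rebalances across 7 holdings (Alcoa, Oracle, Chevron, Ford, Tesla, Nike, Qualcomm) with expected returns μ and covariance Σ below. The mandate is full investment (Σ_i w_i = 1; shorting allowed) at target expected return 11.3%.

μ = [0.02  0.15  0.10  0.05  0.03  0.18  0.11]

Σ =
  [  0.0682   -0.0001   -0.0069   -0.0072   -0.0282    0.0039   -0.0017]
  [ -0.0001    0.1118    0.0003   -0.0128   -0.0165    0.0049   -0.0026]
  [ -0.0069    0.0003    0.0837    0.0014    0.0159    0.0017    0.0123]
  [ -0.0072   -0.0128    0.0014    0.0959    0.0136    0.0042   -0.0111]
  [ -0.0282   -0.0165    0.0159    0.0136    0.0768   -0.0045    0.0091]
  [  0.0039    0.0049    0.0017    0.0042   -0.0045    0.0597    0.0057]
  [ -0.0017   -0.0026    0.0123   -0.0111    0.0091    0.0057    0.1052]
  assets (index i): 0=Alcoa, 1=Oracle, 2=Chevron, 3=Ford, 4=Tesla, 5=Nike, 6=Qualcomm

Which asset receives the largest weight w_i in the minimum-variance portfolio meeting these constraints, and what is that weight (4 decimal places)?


Nike (0.3082)

x=Σ⁻¹μ = [0.5957  1.4088  0.9209  0.6215  0.6735  2.7611  0.8401]
y=Σ⁻¹𝟙 = [24.8277  12.9138  8.3176  11.2049  21.0877  13.8826  7.8595]
a=μᵀx=0.956026  b=𝟙ᵀx=7.821677  c=𝟙ᵀy=100.093849  D=ac−b²=34.513731
λ₁=(c·0.113−b)/D = (100.093849·0.113−7.821677)/34.513731 = 0.101088
λ₂=(a−b·0.113)/D = (0.956026−7.821677·0.113)/34.513731 = 0.002091
w* = 0.101088·x + 0.002091·y:
  w_0 = 0.101088·0.5957 + 0.002091·24.8277 = 0.1121  (Alcoa)
  w_1 = 0.101088·1.4088 + 0.002091·12.9138 = 0.1694  (Oracle)
  w_2 = 0.101088·0.9209 + 0.002091·8.3176 = 0.1105  (Chevron)
  w_3 = 0.101088·0.6215 + 0.002091·11.2049 = 0.0863  (Ford)
  w_4 = 0.101088·0.6735 + 0.002091·21.0877 = 0.1122  (Tesla)
  w_5 = 0.101088·2.7611 + 0.002091·13.8826 = 0.3082  (Nike)
  w_6 = 0.101088·0.8401 + 0.002091·7.8595 = 0.1014  (Qualcomm)
Σw_i=1.0000  μᵀw=0.1130
σ²=wᵀΣw=λ₁·μ_p+λ₂ = 0.101088·0.113 + 0.002091 = 0.013514 ≈ 0.0135


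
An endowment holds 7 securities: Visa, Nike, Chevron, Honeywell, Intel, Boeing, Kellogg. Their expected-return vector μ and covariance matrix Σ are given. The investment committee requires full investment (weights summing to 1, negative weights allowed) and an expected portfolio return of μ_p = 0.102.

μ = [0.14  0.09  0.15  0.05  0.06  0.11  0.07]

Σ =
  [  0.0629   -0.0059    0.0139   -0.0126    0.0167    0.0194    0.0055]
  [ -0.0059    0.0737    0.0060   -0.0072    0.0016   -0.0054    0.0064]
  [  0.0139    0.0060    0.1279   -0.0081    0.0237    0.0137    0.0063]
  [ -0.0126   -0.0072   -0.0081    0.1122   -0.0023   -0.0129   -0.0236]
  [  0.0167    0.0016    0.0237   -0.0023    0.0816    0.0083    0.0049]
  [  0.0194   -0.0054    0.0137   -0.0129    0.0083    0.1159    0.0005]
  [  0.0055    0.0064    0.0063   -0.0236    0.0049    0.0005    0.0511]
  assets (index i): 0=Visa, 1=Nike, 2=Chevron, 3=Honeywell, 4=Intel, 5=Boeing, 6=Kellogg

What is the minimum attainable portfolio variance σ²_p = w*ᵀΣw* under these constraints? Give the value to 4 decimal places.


g=Σ⁻¹μ = [2.0948  1.3683  0.8276  1.2078  -0.0835  0.6986  1.4300]
h=Σ⁻¹𝟙 = [13.8061  14.5277  3.5658  17.5925  6.3972  7.9722  23.2578]
a=μᵀg=0.772895  b=𝟙ᵀg=7.543666  c=𝟙ᵀh=87.119355  D=ac−b²=10.427194
λ₁=(c·0.102−b)/D = (87.119355·0.102−7.543666)/10.427194 = 0.128751
λ₂=(a−b·0.102)/D = (0.772895−7.543666·0.102)/10.427194 = 0.000330
w* = 0.128751·g + 0.000330·h:
  w_0 = 0.128751·2.0948 + 0.000330·13.8061 = 0.2743  (Visa)
  w_1 = 0.128751·1.3683 + 0.000330·14.5277 = 0.1810  (Nike)
  w_2 = 0.128751·0.8276 + 0.000330·3.5658 = 0.1077  (Chevron)
  w_3 = 0.128751·1.2078 + 0.000330·17.5925 = 0.1613  (Honeywell)
  w_4 = 0.128751·-0.0835 + 0.000330·6.3972 = -0.0086  (Intel)
  w_5 = 0.128751·0.6986 + 0.000330·7.9722 = 0.0926  (Boeing)
  w_6 = 0.128751·1.4300 + 0.000330·23.2578 = 0.1918  (Kellogg)
Σw_i=1.0000  μᵀw=0.1020
σ²=wᵀΣw=λ₁·μ_p+λ₂ = 0.128751·0.102 + 0.000330 = 0.013463 ≈ 0.0135

0.0135


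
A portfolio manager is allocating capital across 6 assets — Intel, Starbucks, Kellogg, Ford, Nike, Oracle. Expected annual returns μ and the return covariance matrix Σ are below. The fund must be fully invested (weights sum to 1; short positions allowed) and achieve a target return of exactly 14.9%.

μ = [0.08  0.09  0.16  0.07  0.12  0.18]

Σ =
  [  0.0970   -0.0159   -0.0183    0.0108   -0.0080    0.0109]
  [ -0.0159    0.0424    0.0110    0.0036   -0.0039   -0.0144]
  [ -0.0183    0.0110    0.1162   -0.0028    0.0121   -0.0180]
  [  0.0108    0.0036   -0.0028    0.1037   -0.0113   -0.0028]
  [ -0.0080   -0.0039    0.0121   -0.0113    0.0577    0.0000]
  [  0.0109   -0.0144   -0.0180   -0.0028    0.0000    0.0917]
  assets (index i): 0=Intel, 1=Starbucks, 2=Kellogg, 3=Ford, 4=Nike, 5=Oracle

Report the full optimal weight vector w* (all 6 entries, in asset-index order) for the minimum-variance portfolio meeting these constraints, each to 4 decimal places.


p=Σ⁻¹μ = [1.4611  3.3305  1.4723  0.7740  2.3502  2.6249]
q=Σ⁻¹𝟙 = [16.4136  34.2892  8.4048  9.8166  22.0843  16.2882]
a=μᵀp=1.460891  b=𝟙ᵀp=12.013057  c=𝟙ᵀq=107.296860  D=ac−b²=12.435528
λ₁=(c·0.149−b)/D = (107.296860·0.149−12.013057)/12.435528 = 0.319582
λ₂=(a−b·0.149)/D = (1.460891−12.013057·0.149)/12.435528 = -0.026461
w* = 0.319582·p + -0.026461·q:
  w_0 = 0.319582·1.4611 + -0.026461·16.4136 = 0.0326  (Intel)
  w_1 = 0.319582·3.3305 + -0.026461·34.2892 = 0.1571  (Starbucks)
  w_2 = 0.319582·1.4723 + -0.026461·8.4048 = 0.2481  (Kellogg)
  w_3 = 0.319582·0.7740 + -0.026461·9.8166 = -0.0124  (Ford)
  w_4 = 0.319582·2.3502 + -0.026461·22.0843 = 0.1667  (Nike)
  w_5 = 0.319582·2.6249 + -0.026461·16.2882 = 0.4079  (Oracle)
Σw_i=1.0000  μᵀw=0.1490
σ²=wᵀΣw=λ₁·μ_p+λ₂ = 0.319582·0.149 + -0.026461 = 0.021157 ≈ 0.0212

0.0326  0.1571  0.2481  -0.0124  0.1667  0.4079


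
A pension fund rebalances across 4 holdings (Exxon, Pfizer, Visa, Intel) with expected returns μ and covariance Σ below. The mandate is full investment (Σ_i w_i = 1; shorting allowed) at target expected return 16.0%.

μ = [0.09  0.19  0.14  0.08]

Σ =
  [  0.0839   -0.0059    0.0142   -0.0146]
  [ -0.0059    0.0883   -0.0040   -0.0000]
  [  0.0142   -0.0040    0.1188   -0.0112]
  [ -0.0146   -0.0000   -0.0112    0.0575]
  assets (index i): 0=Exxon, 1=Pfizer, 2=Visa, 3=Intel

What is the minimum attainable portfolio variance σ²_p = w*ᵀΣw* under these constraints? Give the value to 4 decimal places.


0.0366

u=Σ⁻¹μ = [1.3636  2.3009  1.2803  1.9869]
v=Σ⁻¹𝟙 = [15.2729  12.7621  9.1957  23.0605]
a=μᵀu=0.898074  b=𝟙ᵀu=6.931600  c=𝟙ᵀv=60.291217  D=ac−b²=6.098883
λ₁=(c·0.160−b)/D = (60.291217·0.160−6.931600)/6.098883 = 0.445163
λ₂=(a−b·0.160)/D = (0.898074−6.931600·0.160)/6.098883 = -0.034594
w* = 0.445163·u + -0.034594·v:
  w_0 = 0.445163·1.3636 + -0.034594·15.2729 = 0.0787  (Exxon)
  w_1 = 0.445163·2.3009 + -0.034594·12.7621 = 0.5828  (Pfizer)
  w_2 = 0.445163·1.2803 + -0.034594·9.1957 = 0.2518  (Visa)
  w_3 = 0.445163·1.9869 + -0.034594·23.0605 = 0.0868  (Intel)
Σw_i=1.0000  μᵀw=0.1600
σ²=wᵀΣw=λ₁·μ_p+λ₂ = 0.445163·0.160 + -0.034594 = 0.036632 ≈ 0.0366


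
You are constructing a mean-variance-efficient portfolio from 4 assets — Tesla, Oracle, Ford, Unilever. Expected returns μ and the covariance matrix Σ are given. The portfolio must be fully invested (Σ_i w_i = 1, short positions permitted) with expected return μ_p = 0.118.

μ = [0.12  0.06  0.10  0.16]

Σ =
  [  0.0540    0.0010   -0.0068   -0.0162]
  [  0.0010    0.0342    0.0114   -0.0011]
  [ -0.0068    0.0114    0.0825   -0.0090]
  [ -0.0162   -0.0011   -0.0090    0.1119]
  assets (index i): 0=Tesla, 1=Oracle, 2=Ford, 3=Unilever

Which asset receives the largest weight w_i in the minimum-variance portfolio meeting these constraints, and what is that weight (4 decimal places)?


Tesla (0.3930)

u=Σ⁻¹μ = [2.9878  1.2291  1.5063  1.9956]
v=Σ⁻¹𝟙 = [23.6548  24.9500  12.1048  13.5799]
a=μᵀu=0.902213  b=𝟙ᵀu=7.718835  c=𝟙ᵀv=74.289426  D=ac−b²=7.444460
λ₁=(c·0.118−b)/D = (74.289426·0.118−7.718835)/7.444460 = 0.140684
λ₂=(a−b·0.118)/D = (0.902213−7.718835·0.118)/7.444460 = -0.001157
w* = 0.140684·u + -0.001157·v:
  w_0 = 0.140684·2.9878 + -0.001157·23.6548 = 0.3930  (Tesla)
  w_1 = 0.140684·1.2291 + -0.001157·24.9500 = 0.1441  (Oracle)
  w_2 = 0.140684·1.5063 + -0.001157·12.1048 = 0.1979  (Ford)
  w_3 = 0.140684·1.9956 + -0.001157·13.5799 = 0.2650  (Unilever)
Σw_i=1.0000  μᵀw=0.1180
σ²=wᵀΣw=λ₁·μ_p+λ₂ = 0.140684·0.118 + -0.001157 = 0.015444 ≈ 0.0154


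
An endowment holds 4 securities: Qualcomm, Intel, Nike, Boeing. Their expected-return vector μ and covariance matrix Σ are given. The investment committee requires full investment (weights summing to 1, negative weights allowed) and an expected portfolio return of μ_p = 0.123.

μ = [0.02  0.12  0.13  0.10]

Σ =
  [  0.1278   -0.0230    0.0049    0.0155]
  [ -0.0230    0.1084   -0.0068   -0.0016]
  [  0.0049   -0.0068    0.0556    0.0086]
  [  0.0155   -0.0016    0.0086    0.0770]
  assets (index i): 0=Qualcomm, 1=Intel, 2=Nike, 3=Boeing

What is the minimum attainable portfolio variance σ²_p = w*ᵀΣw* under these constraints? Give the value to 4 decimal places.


0.0272

u=Σ⁻¹μ = [0.1774  1.3056  2.3227  1.0307]
v=Σ⁻¹𝟙 = [8.1840  12.1869  17.2599  9.6651]
a=μᵀu=0.565243  b=𝟙ᵀu=4.836407  c=𝟙ᵀv=47.295926  D=ac−b²=3.342861
λ₁=(c·0.123−b)/D = (47.295926·0.123−4.836407)/3.342861 = 0.293459
λ₂=(a−b·0.123)/D = (0.565243−4.836407·0.123)/3.342861 = -0.008865
w* = 0.293459·u + -0.008865·v:
  w_0 = 0.293459·0.1774 + -0.008865·8.1840 = -0.0205  (Qualcomm)
  w_1 = 0.293459·1.3056 + -0.008865·12.1869 = 0.2751  (Intel)
  w_2 = 0.293459·2.3227 + -0.008865·17.2599 = 0.5286  (Nike)
  w_3 = 0.293459·1.0307 + -0.008865·9.6651 = 0.2168  (Boeing)
Σw_i=1.0000  μᵀw=0.1230
σ²=wᵀΣw=λ₁·μ_p+λ₂ = 0.293459·0.123 + -0.008865 = 0.027230 ≈ 0.0272


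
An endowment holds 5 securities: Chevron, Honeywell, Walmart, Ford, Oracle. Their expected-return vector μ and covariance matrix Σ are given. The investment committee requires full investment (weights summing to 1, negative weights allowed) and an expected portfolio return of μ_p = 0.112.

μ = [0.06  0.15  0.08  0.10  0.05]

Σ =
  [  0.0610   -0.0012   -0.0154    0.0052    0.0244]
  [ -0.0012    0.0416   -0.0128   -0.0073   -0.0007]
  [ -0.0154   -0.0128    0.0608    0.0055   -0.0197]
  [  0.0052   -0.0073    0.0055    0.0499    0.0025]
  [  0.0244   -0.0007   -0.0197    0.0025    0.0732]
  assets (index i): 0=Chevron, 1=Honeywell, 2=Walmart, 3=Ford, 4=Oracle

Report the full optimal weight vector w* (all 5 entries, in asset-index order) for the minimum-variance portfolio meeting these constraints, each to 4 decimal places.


p=Σ⁻¹μ = [1.1871  4.9029  2.7710  2.2419  1.0034]
q=Σ⁻¹𝟙 = [17.1088  38.1791  32.3622  19.4555  16.3684]
a=μᵀp=1.302702  b=𝟙ᵀp=12.106327  c=𝟙ᵀq=123.473882  D=ac−b²=14.286561
λ₁=(c·0.112−b)/D = (123.473882·0.112−12.106327)/14.286561 = 0.120585
λ₂=(a−b·0.112)/D = (1.302702−12.106327·0.112)/14.286561 = -0.003724
w* = 0.120585·p + -0.003724·q:
  w_0 = 0.120585·1.1871 + -0.003724·17.1088 = 0.0794  (Chevron)
  w_1 = 0.120585·4.9029 + -0.003724·38.1791 = 0.4490  (Honeywell)
  w_2 = 0.120585·2.7710 + -0.003724·32.3622 = 0.2136  (Walmart)
  w_3 = 0.120585·2.2419 + -0.003724·19.4555 = 0.1979  (Ford)
  w_4 = 0.120585·1.0034 + -0.003724·16.3684 = 0.0600  (Oracle)
Σw_i=1.0000  μᵀw=0.1120
σ²=wᵀΣw=λ₁·μ_p+λ₂ = 0.120585·0.112 + -0.003724 = 0.009781 ≈ 0.0098

0.0794  0.4490  0.2136  0.1979  0.0600


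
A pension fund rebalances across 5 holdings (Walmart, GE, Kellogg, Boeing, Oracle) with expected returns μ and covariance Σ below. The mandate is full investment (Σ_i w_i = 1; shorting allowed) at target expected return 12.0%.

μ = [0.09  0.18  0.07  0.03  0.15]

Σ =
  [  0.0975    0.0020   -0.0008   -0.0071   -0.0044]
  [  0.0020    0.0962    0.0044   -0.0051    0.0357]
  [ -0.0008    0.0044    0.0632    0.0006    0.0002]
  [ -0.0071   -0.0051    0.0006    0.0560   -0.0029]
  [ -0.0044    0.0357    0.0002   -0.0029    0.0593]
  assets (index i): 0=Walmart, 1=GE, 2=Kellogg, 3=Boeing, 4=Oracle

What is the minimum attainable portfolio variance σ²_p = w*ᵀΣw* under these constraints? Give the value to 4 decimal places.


0.0210

g=Σ⁻¹μ = [1.0607  1.1144  1.0290  0.8630  1.9760]
h=Σ⁻¹𝟙 = [12.5045  4.5873  15.4163  20.5227  15.9812]
a=μᵀg=0.690382  b=𝟙ᵀg=6.043119  c=𝟙ᵀh=69.012003  D=ac−b²=11.125358
λ₁=(c·0.120−b)/D = (69.012003·0.120−6.043119)/11.125358 = 0.201191
λ₂=(a−b·0.120)/D = (0.690382−6.043119·0.120)/11.125358 = -0.003127
w* = 0.201191·g + -0.003127·h:
  w_0 = 0.201191·1.0607 + -0.003127·12.5045 = 0.1743  (Walmart)
  w_1 = 0.201191·1.1144 + -0.003127·4.5873 = 0.2099  (GE)
  w_2 = 0.201191·1.0290 + -0.003127·15.4163 = 0.1588  (Kellogg)
  w_3 = 0.201191·0.8630 + -0.003127·20.5227 = 0.1094  (Boeing)
  w_4 = 0.201191·1.9760 + -0.003127·15.9812 = 0.3476  (Oracle)
Σw_i=1.0000  μᵀw=0.1200
σ²=wᵀΣw=λ₁·μ_p+λ₂ = 0.201191·0.120 + -0.003127 = 0.021016 ≈ 0.0210


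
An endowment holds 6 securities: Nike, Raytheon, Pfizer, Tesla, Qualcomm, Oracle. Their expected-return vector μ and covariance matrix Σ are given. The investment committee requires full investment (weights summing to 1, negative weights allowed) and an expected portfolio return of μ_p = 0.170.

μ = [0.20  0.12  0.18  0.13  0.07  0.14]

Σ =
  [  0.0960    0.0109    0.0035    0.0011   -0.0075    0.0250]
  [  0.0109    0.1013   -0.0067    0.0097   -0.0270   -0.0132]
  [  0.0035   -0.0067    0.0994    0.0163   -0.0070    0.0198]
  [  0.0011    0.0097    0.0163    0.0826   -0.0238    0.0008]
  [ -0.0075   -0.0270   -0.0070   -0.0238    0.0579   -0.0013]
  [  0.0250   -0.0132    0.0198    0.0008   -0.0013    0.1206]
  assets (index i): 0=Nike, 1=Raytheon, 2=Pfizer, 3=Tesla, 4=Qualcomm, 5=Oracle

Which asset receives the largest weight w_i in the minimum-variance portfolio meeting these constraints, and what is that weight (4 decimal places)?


p=Σ⁻¹μ = [1.8558  1.8959  1.6409  1.9622  3.3550  0.7374]
q=Σ⁻¹𝟙 = [8.7023  18.2383  9.0529  18.2701  35.6708  7.2612]
a=μᵀp=1.487209  b=𝟙ᵀp=11.447213  c=𝟙ᵀq=97.195571  D=ac−b²=13.511467
λ₁=(c·0.170−b)/D = (97.195571·0.170−11.447213)/13.511467 = 0.375683
λ₂=(a−b·0.170)/D = (1.487209−11.447213·0.170)/13.511467 = -0.033958
w* = 0.375683·p + -0.033958·q:
  w_0 = 0.375683·1.8558 + -0.033958·8.7023 = 0.4017  (Nike)
  w_1 = 0.375683·1.8959 + -0.033958·18.2383 = 0.0929  (Raytheon)
  w_2 = 0.375683·1.6409 + -0.033958·9.0529 = 0.3090  (Pfizer)
  w_3 = 0.375683·1.9622 + -0.033958·18.2701 = 0.1168  (Tesla)
  w_4 = 0.375683·3.3550 + -0.033958·35.6708 = 0.0491  (Qualcomm)
  w_5 = 0.375683·0.7374 + -0.033958·7.2612 = 0.0305  (Oracle)
Σw_i=1.0000  μᵀw=0.1700
σ²=wᵀΣw=λ₁·μ_p+λ₂ = 0.375683·0.170 + -0.033958 = 0.029909 ≈ 0.0299

Nike (0.4017)


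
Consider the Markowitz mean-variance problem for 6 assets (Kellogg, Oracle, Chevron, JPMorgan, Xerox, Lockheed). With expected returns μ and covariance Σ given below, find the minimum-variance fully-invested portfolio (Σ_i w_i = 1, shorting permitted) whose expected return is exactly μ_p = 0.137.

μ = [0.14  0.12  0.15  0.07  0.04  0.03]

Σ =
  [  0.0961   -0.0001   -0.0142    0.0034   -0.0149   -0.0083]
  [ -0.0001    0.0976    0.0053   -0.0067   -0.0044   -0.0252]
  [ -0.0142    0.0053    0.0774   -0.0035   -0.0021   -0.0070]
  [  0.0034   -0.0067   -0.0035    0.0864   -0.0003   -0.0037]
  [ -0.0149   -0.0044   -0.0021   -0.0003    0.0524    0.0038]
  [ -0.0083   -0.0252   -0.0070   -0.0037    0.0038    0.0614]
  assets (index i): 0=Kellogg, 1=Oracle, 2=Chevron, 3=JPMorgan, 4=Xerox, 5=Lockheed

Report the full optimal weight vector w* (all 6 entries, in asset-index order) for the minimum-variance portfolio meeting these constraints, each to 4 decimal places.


0.3339  0.1816  0.4322  0.0530  -0.0056  0.0050

g=Σ⁻¹μ = [2.1674  1.6812  2.4637  1.0340  1.5006  1.7219]
h=Σ⁻¹𝟙 = [18.9926  18.5569  18.9841  14.3184  24.8580  27.9590]
a=μᵀg=1.058794  b=𝟙ᵀg=10.568795  c=𝟙ᵀh=123.669024  D=ac−b²=19.240638
λ₁=(c·0.137−b)/D = (123.669024·0.137−10.568795)/19.240638 = 0.331271
λ₂=(a−b·0.137)/D = (1.058794−10.568795·0.137)/19.240638 = -0.020224
w* = 0.331271·g + -0.020224·h:
  w_0 = 0.331271·2.1674 + -0.020224·18.9926 = 0.3339  (Kellogg)
  w_1 = 0.331271·1.6812 + -0.020224·18.5569 = 0.1816  (Oracle)
  w_2 = 0.331271·2.4637 + -0.020224·18.9841 = 0.4322  (Chevron)
  w_3 = 0.331271·1.0340 + -0.020224·14.3184 = 0.0530  (JPMorgan)
  w_4 = 0.331271·1.5006 + -0.020224·24.8580 = -0.0056  (Xerox)
  w_5 = 0.331271·1.7219 + -0.020224·27.9590 = 0.0050  (Lockheed)
Σw_i=1.0000  μᵀw=0.1370
σ²=wᵀΣw=λ₁·μ_p+λ₂ = 0.331271·0.137 + -0.020224 = 0.025160 ≈ 0.0252


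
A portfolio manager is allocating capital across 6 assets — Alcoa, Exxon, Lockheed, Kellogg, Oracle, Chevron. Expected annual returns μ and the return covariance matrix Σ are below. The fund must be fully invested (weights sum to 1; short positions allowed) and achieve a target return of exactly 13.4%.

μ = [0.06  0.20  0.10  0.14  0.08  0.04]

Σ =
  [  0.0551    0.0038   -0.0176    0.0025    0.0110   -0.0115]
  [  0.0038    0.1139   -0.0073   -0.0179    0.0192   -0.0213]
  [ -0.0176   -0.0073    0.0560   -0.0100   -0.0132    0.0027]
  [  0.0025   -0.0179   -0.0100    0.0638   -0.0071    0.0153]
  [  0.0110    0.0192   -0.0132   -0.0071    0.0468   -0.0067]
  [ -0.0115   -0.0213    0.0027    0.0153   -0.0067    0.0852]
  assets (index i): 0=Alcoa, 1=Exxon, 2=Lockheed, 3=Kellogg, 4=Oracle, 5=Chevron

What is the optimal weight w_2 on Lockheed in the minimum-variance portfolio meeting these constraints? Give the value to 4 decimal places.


u=Σ⁻¹μ = [1.6882  2.2548  3.6626  3.3946  2.0351  0.6954]
v=Σ⁻¹𝟙 = [26.0254  12.3246  37.2998  23.2890  26.4014  15.0430]
a=μᵀu=1.584383  b=𝟙ᵀu=13.730718  c=𝟙ᵀv=140.383219  D=ac−b²=33.888112
λ₁=(c·0.134−b)/D = (140.383219·0.134−13.730718)/33.888112 = 0.149924
λ₂=(a−b·0.134)/D = (1.584383−13.730718·0.134)/33.888112 = -0.007541
w* = 0.149924·u + -0.007541·v:
  w_0 = 0.149924·1.6882 + -0.007541·26.0254 = 0.0568  (Alcoa)
  w_1 = 0.149924·2.2548 + -0.007541·12.3246 = 0.2451  (Exxon)
  w_2 = 0.149924·3.6626 + -0.007541·37.2998 = 0.2678  (Lockheed)
  w_3 = 0.149924·3.3946 + -0.007541·23.2890 = 0.3333  (Kellogg)
  w_4 = 0.149924·2.0351 + -0.007541·26.4014 = 0.1060  (Oracle)
  w_5 = 0.149924·0.6954 + -0.007541·15.0430 = -0.0092  (Chevron)
Σw_i=1.0000  μᵀw=0.1340
σ²=wᵀΣw=λ₁·μ_p+λ₂ = 0.149924·0.134 + -0.007541 = 0.012549 ≈ 0.0125

0.2678


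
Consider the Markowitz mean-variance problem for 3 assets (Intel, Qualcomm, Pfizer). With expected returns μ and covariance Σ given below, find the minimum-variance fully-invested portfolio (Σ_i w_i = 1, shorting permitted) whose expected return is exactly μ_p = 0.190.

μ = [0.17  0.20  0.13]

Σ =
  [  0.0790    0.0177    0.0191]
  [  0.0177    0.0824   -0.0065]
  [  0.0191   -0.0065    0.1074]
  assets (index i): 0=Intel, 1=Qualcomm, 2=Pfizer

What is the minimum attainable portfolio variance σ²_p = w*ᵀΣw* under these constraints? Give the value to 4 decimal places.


0.0532

g=Σ⁻¹μ = [1.3903  2.2151  1.0972]
h=Σ⁻¹𝟙 = [8.1146  11.0663  8.5376]
a=μᵀg=0.822013  b=𝟙ᵀg=4.702647  c=𝟙ᵀh=27.718605  D=ac−b²=0.670171
λ₁=(c·0.190−b)/D = (27.718605·0.190−4.702647)/0.670171 = 0.841409
λ₂=(a−b·0.190)/D = (0.822013−4.702647·0.190)/0.670171 = -0.106674
w* = 0.841409·g + -0.106674·h:
  w_0 = 0.841409·1.3903 + -0.106674·8.1146 = 0.3042  (Intel)
  w_1 = 0.841409·2.2151 + -0.106674·11.0663 = 0.6833  (Qualcomm)
  w_2 = 0.841409·1.0972 + -0.106674·8.5376 = 0.0125  (Pfizer)
Σw_i=1.0000  μᵀw=0.1900
σ²=wᵀΣw=λ₁·μ_p+λ₂ = 0.841409·0.190 + -0.106674 = 0.053194 ≈ 0.0532


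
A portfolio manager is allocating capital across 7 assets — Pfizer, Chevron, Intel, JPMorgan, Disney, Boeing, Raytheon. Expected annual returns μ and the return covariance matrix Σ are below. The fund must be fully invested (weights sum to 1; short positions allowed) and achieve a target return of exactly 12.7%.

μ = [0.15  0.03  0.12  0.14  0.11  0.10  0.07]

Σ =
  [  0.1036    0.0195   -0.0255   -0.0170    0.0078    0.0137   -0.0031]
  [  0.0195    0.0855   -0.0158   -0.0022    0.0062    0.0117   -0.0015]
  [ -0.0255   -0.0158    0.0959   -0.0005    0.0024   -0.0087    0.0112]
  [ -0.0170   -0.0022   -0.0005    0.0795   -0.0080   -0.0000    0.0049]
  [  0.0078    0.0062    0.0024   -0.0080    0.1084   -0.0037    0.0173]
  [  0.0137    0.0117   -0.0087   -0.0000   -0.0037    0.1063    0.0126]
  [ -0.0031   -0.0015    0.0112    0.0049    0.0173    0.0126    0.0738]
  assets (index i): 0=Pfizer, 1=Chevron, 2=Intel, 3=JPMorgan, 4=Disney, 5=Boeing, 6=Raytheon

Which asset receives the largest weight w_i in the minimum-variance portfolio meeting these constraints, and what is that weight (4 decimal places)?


JPMorgan (0.2736)

p=Σ⁻¹μ = [2.0902  0.0979  1.8577  2.3064  0.9784  0.8189  0.2341]
q=Σ⁻¹𝟙 = [12.7331  10.6223  15.1790  15.9571  7.5179  7.1584  7.9533]
a=μᵀp=1.068196  b=𝟙ᵀp=8.383649  c=𝟙ᵀq=77.121096  D=ac−b²=12.094862
λ₁=(c·0.127−b)/D = (77.121096·0.127−8.383649)/12.094862 = 0.116639
λ₂=(a−b·0.127)/D = (1.068196−8.383649·0.127)/12.094862 = 0.000287
w* = 0.116639·p + 0.000287·q:
  w_0 = 0.116639·2.0902 + 0.000287·12.7331 = 0.2475  (Pfizer)
  w_1 = 0.116639·0.0979 + 0.000287·10.6223 = 0.0145  (Chevron)
  w_2 = 0.116639·1.8577 + 0.000287·15.1790 = 0.2210  (Intel)
  w_3 = 0.116639·2.3064 + 0.000287·15.9571 = 0.2736  (JPMorgan)
  w_4 = 0.116639·0.9784 + 0.000287·7.5179 = 0.1163  (Disney)
  w_5 = 0.116639·0.8189 + 0.000287·7.1584 = 0.0976  (Boeing)
  w_6 = 0.116639·0.2341 + 0.000287·7.9533 = 0.0296  (Raytheon)
Σw_i=1.0000  μᵀw=0.1270
σ²=wᵀΣw=λ₁·μ_p+λ₂ = 0.116639·0.127 + 0.000287 = 0.015100 ≈ 0.0151


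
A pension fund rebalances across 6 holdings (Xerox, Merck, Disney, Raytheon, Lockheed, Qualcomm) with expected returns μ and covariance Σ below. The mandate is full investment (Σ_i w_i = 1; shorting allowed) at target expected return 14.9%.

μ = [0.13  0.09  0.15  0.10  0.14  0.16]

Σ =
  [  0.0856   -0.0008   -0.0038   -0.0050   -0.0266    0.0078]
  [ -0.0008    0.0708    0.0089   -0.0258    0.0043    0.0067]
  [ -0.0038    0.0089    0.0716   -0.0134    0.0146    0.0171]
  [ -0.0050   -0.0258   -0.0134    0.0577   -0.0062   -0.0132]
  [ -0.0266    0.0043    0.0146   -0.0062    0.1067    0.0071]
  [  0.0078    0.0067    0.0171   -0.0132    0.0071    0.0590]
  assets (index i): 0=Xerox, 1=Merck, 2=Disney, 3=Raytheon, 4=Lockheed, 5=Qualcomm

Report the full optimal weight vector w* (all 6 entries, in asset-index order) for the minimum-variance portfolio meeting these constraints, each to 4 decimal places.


p=Σ⁻¹μ = [2.1320  2.2213  1.7992  4.0413  1.5850  2.3697]
q=Σ⁻¹𝟙 = [17.0208  24.1487  12.7776  37.3336  12.0546  15.1553]
a=μᵀp=1.752149  b=𝟙ᵀp=14.148574  c=𝟙ᵀq=118.490568  D=ac−b²=7.430969
λ₁=(c·0.149−b)/D = (118.490568·0.149−14.148574)/7.430969 = 0.471879
λ₂=(a−b·0.149)/D = (1.752149−14.148574·0.149)/7.430969 = -0.047906
w* = 0.471879·p + -0.047906·q:
  w_0 = 0.471879·2.1320 + -0.047906·17.0208 = 0.1906  (Xerox)
  w_1 = 0.471879·2.2213 + -0.047906·24.1487 = -0.1087  (Merck)
  w_2 = 0.471879·1.7992 + -0.047906·12.7776 = 0.2369  (Disney)
  w_3 = 0.471879·4.0413 + -0.047906·37.3336 = 0.1185  (Raytheon)
  w_4 = 0.471879·1.5850 + -0.047906·12.0546 = 0.1705  (Lockheed)
  w_5 = 0.471879·2.3697 + -0.047906·15.1553 = 0.3922  (Qualcomm)
Σw_i=1.0000  μᵀw=0.1490
σ²=wᵀΣw=λ₁·μ_p+λ₂ = 0.471879·0.149 + -0.047906 = 0.022404 ≈ 0.0224

0.1906  -0.1087  0.2369  0.1185  0.1705  0.3922
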